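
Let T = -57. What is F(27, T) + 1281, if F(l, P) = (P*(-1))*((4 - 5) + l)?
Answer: 2763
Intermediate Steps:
F(l, P) = -P*(-1 + l) (F(l, P) = (-P)*(-1 + l) = -P*(-1 + l))
F(27, T) + 1281 = -57*(1 - 1*27) + 1281 = -57*(1 - 27) + 1281 = -57*(-26) + 1281 = 1482 + 1281 = 2763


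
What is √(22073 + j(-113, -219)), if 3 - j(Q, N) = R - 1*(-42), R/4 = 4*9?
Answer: √21890 ≈ 147.95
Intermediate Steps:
R = 144 (R = 4*(4*9) = 4*36 = 144)
j(Q, N) = -183 (j(Q, N) = 3 - (144 - 1*(-42)) = 3 - (144 + 42) = 3 - 1*186 = 3 - 186 = -183)
√(22073 + j(-113, -219)) = √(22073 - 183) = √21890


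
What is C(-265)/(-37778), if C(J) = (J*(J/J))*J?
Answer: -70225/37778 ≈ -1.8589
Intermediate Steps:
C(J) = J² (C(J) = (J*1)*J = J*J = J²)
C(-265)/(-37778) = (-265)²/(-37778) = 70225*(-1/37778) = -70225/37778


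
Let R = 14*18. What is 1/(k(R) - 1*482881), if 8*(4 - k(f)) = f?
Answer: -2/965817 ≈ -2.0708e-6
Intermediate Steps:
R = 252
k(f) = 4 - f/8
1/(k(R) - 1*482881) = 1/((4 - ⅛*252) - 1*482881) = 1/((4 - 63/2) - 482881) = 1/(-55/2 - 482881) = 1/(-965817/2) = -2/965817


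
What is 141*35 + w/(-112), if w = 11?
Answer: 552709/112 ≈ 4934.9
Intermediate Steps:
141*35 + w/(-112) = 141*35 + 11/(-112) = 4935 + 11*(-1/112) = 4935 - 11/112 = 552709/112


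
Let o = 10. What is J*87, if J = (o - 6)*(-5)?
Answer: -1740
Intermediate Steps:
J = -20 (J = (10 - 6)*(-5) = 4*(-5) = -20)
J*87 = -20*87 = -1740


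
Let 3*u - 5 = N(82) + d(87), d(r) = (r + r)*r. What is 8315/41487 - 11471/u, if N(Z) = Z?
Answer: -433698752/210546525 ≈ -2.0599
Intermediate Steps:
d(r) = 2*r**2 (d(r) = (2*r)*r = 2*r**2)
u = 5075 (u = 5/3 + (82 + 2*87**2)/3 = 5/3 + (82 + 2*7569)/3 = 5/3 + (82 + 15138)/3 = 5/3 + (1/3)*15220 = 5/3 + 15220/3 = 5075)
8315/41487 - 11471/u = 8315/41487 - 11471/5075 = -433698752/210546525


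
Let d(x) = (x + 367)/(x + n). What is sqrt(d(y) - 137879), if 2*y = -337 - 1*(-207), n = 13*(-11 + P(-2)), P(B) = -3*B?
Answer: 31*I*sqrt(606190)/65 ≈ 371.32*I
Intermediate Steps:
n = -65 (n = 13*(-11 - 3*(-2)) = 13*(-11 + 6) = 13*(-5) = -65)
y = -65 (y = (-337 - 1*(-207))/2 = (-337 + 207)/2 = (1/2)*(-130) = -65)
d(x) = (367 + x)/(-65 + x) (d(x) = (x + 367)/(x - 65) = (367 + x)/(-65 + x))
sqrt(d(y) - 137879) = sqrt((367 - 65)/(-65 - 65) - 137879) = sqrt(302/(-130) - 137879) = sqrt(-1/130*302 - 137879) = sqrt(-151/65 - 137879) = sqrt(-8962286/65) = 31*I*sqrt(606190)/65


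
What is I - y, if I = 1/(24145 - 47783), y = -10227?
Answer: 241745825/23638 ≈ 10227.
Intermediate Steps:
I = -1/23638 (I = 1/(-23638) = -1/23638 ≈ -4.2305e-5)
I - y = -1/23638 - 1*(-10227) = -1/23638 + 10227 = 241745825/23638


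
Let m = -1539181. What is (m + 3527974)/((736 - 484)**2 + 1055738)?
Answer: 1988793/1119242 ≈ 1.7769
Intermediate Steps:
(m + 3527974)/((736 - 484)**2 + 1055738) = (-1539181 + 3527974)/((736 - 484)**2 + 1055738) = 1988793/(252**2 + 1055738) = 1988793/(63504 + 1055738) = 1988793/1119242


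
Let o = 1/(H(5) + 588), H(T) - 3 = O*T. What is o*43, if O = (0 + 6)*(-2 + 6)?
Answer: 43/711 ≈ 0.060478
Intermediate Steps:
O = 24 (O = 6*4 = 24)
H(T) = 3 + 24*T
o = 1/711 (o = 1/((3 + 24*5) + 588) = 1/((3 + 120) + 588) = 1/(123 + 588) = 1/711 ≈ 0.0014065)
o*43 = (1/711)*43 = 43/711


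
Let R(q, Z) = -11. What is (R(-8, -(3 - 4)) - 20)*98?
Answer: -3038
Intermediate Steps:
(R(-8, -(3 - 4)) - 20)*98 = (-11 - 20)*98 = -31*98 = -3038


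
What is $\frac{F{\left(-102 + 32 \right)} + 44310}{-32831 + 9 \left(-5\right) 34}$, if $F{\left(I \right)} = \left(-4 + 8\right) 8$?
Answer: $- \frac{44342}{34361} \approx -1.2905$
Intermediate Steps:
$F{\left(I \right)} = 32$ ($F{\left(I \right)} = 4 \cdot 8 = 32$)
$\frac{F{\left(-102 + 32 \right)} + 44310}{-32831 + 9 \left(-5\right) 34} = \frac{32 + 44310}{-32831 + 9 \left(-5\right) 34} = \frac{44342}{-32831 - 1530} = \frac{44342}{-34361} = 44342 \left(- \frac{1}{34361}\right) = - \frac{44342}{34361}$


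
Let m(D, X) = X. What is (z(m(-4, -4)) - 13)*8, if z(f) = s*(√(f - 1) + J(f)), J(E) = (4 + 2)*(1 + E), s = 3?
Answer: -536 + 24*I*√5 ≈ -536.0 + 53.666*I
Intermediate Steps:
J(E) = 6 + 6*E (J(E) = 6*(1 + E) = 6 + 6*E)
z(f) = 18 + 3*√(-1 + f) + 18*f (z(f) = 3*(√(f - 1) + (6 + 6*f)) = 3*(√(-1 + f) + (6 + 6*f)) = 3*(6 + √(-1 + f) + 6*f) = 18 + 3*√(-1 + f) + 18*f)
(z(m(-4, -4)) - 13)*8 = ((18 + 3*√(-1 - 4) + 18*(-4)) - 13)*8 = ((18 + 3*√(-5) - 72) - 13)*8 = ((18 + 3*(I*√5) - 72) - 13)*8 = ((18 + 3*I*√5 - 72) - 13)*8 = ((-54 + 3*I*√5) - 13)*8 = (-67 + 3*I*√5)*8 = -536 + 24*I*√5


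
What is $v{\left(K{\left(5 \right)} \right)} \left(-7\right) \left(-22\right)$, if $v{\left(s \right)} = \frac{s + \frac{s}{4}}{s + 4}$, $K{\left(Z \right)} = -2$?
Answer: $- \frac{385}{2} \approx -192.5$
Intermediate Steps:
$v{\left(s \right)} = \frac{5 s}{4 \left(4 + s\right)}$ ($v{\left(s \right)} = \frac{s + s \frac{1}{4}}{4 + s} = \frac{s + \frac{s}{4}}{4 + s} = \frac{\frac{5}{4} s}{4 + s} = \frac{5 s}{4 \left(4 + s\right)}$)
$v{\left(K{\left(5 \right)} \right)} \left(-7\right) \left(-22\right) = \frac{5}{4} \left(-2\right) \frac{1}{4 - 2} \left(-7\right) \left(-22\right) = \frac{5}{4} \left(-2\right) \frac{1}{2} \left(-7\right) \left(-22\right) = \left(- \frac{5}{4}\right) \left(-7\right) \left(-22\right) = \frac{35}{4} \left(-22\right) = - \frac{385}{2}$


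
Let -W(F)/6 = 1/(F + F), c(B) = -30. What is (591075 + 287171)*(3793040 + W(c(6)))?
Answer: 16656111478323/5 ≈ 3.3312e+12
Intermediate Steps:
W(F) = -3/F (W(F) = -6/(F + F) = -6*1/(2*F) = -3/F)
(591075 + 287171)*(3793040 + W(c(6))) = (591075 + 287171)*(3793040 - 3/(-30)) = 878246*(3793040 - 3*(-1/30)) = 878246*(3793040 + ⅒) = 878246*(37930401/10) = 16656111478323/5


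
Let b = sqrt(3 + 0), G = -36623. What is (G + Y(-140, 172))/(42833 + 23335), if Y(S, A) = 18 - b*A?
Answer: -36605/66168 - 43*sqrt(3)/16542 ≈ -0.55772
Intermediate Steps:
b = sqrt(3) ≈ 1.7320
Y(S, A) = 18 - A*sqrt(3) (Y(S, A) = 18 - sqrt(3)*A = 18 - A*sqrt(3))
(G + Y(-140, 172))/(42833 + 23335) = (-36623 + (18 - 1*172*sqrt(3)))/(42833 + 23335) = (-36623 + (18 - 172*sqrt(3)))/66168 = (-36605 - 172*sqrt(3))*(1/66168) = -36605/66168 - 43*sqrt(3)/16542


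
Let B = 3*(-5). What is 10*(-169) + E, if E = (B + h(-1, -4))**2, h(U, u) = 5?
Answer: -1590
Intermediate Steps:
B = -15
E = 100 (E = (-15 + 5)**2 = (-10)**2 = 100)
10*(-169) + E = 10*(-169) + 100 = -1690 + 100 = -1590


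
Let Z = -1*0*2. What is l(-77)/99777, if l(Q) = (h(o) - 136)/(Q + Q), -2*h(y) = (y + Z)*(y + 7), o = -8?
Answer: 10/1097547 ≈ 9.1112e-6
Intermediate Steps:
Z = 0 (Z = 0*2 = 0)
h(y) = -y*(7 + y)/2 (h(y) = -(y + 0)*(y + 7)/2 = -y*(7 + y)/2)
l(Q) = -70/Q (l(Q) = ((1/2)*(-8)*(-7 - 1*(-8)) - 136)/(Q + Q) = ((1/2)*(-8)*(-7 + 8) - 136)/((2*Q)) = ((1/2)*(-8)*1 - 136)*(1/(2*Q)) = (-4 - 136)*(1/(2*Q)) = -70/Q)
l(-77)/99777 = -70/(-77)/99777 = -70*(-1/77)*(1/99777) = (10/11)*(1/99777) = 10/1097547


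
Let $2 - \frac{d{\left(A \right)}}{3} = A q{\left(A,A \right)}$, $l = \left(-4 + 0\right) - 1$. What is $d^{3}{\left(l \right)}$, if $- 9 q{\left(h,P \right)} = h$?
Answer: $\frac{79507}{27} \approx 2944.7$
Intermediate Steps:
$q{\left(h,P \right)} = - \frac{h}{9}$
$l = -5$ ($l = -4 - 1 = -5$)
$d{\left(A \right)} = 6 + \frac{A^{2}}{3}$ ($d{\left(A \right)} = 6 - 3 A \left(- \frac{A}{9}\right) = 6 - 3 \left(- \frac{A^{2}}{9}\right) = 6 + \frac{A^{2}}{3}$)
$d^{3}{\left(l \right)} = \left(6 + \frac{\left(-5\right)^{2}}{3}\right)^{3} = \left(6 + \frac{1}{3} \cdot 25\right)^{3} = \left(6 + \frac{25}{3}\right)^{3} = \left(\frac{43}{3}\right)^{3} = \frac{79507}{27}$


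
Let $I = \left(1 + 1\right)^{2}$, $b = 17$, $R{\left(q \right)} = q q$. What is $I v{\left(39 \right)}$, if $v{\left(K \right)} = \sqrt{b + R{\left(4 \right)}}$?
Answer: $4 \sqrt{33} \approx 22.978$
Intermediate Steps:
$R{\left(q \right)} = q^{2}$
$I = 4$ ($I = 2^{2} = 4$)
$v{\left(K \right)} = \sqrt{33}$ ($v{\left(K \right)} = \sqrt{17 + 4^{2}} = \sqrt{17 + 16} = \sqrt{33}$)
$I v{\left(39 \right)} = 4 \sqrt{33}$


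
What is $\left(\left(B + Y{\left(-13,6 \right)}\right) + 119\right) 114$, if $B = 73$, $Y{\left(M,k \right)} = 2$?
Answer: $22116$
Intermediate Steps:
$\left(\left(B + Y{\left(-13,6 \right)}\right) + 119\right) 114 = \left(\left(73 + 2\right) + 119\right) 114 = \left(75 + 119\right) 114 = 194 \cdot 114 = 22116$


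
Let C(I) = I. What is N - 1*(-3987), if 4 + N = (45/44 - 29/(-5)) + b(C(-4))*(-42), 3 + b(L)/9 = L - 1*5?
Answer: 1875681/220 ≈ 8525.8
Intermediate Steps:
b(L) = -72 + 9*L (b(L) = -27 + 9*(L - 1*5) = -27 + 9*(L - 5) = -27 + 9*(-5 + L) = -27 + (-45 + 9*L) = -72 + 9*L)
N = 998541/220 (N = -4 + ((45/44 - 29/(-5)) + (-72 + 9*(-4))*(-42)) = -4 + ((45*(1/44) - 29*(-⅕)) + (-72 - 36)*(-42)) = -4 + ((45/44 + 29/5) - 108*(-42)) = -4 + (1501/220 + 4536) = -4 + 999421/220 = 998541/220 ≈ 4538.8)
N - 1*(-3987) = 998541/220 - 1*(-3987) = 998541/220 + 3987 = 1875681/220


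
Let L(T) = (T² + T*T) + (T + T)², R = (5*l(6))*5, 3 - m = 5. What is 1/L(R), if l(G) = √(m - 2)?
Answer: -1/15000 ≈ -6.6667e-5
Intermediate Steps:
m = -2 (m = 3 - 1*5 = 3 - 5 = -2)
l(G) = 2*I (l(G) = √(-2 - 2) = √(-4) = 2*I)
R = 50*I (R = (5*(2*I))*5 = (10*I)*5 = 50*I ≈ 50.0*I)
L(T) = 6*T² (L(T) = (T² + T²) + (2*T)² = 2*T² + 4*T² = 6*T²)
1/L(R) = 1/(6*(50*I)²) = 1/(6*(-2500)) = 1/(-15000) = -1/15000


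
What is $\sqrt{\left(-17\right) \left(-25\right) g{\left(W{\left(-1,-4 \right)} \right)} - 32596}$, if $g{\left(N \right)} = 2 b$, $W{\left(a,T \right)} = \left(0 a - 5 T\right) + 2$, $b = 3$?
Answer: $i \sqrt{30046} \approx 173.34 i$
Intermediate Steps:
$W{\left(a,T \right)} = 2 - 5 T$ ($W{\left(a,T \right)} = \left(0 - 5 T\right) + 2 = - 5 T + 2 = 2 - 5 T$)
$g{\left(N \right)} = 6$ ($g{\left(N \right)} = 2 \cdot 3 = 6$)
$\sqrt{\left(-17\right) \left(-25\right) g{\left(W{\left(-1,-4 \right)} \right)} - 32596} = \sqrt{\left(-17\right) \left(-25\right) 6 - 32596} = \sqrt{425 \cdot 6 - 32596} = \sqrt{2550 - 32596} = \sqrt{-30046} = i \sqrt{30046}$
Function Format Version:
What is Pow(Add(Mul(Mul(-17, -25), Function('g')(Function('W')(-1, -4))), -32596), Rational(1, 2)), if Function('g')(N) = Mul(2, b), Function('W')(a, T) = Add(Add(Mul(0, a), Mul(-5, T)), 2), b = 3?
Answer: Mul(I, Pow(30046, Rational(1, 2))) ≈ Mul(173.34, I)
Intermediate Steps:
Function('W')(a, T) = Add(2, Mul(-5, T)) (Function('W')(a, T) = Add(Add(0, Mul(-5, T)), 2) = Add(Mul(-5, T), 2) = Add(2, Mul(-5, T)))
Function('g')(N) = 6 (Function('g')(N) = Mul(2, 3) = 6)
Pow(Add(Mul(Mul(-17, -25), Function('g')(Function('W')(-1, -4))), -32596), Rational(1, 2)) = Pow(Add(Mul(Mul(-17, -25), 6), -32596), Rational(1, 2)) = Pow(Add(Mul(425, 6), -32596), Rational(1, 2)) = Pow(Add(2550, -32596), Rational(1, 2)) = Pow(-30046, Rational(1, 2)) = Mul(I, Pow(30046, Rational(1, 2)))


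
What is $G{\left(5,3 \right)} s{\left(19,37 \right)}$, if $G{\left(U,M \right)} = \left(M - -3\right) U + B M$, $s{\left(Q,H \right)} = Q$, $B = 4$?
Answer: $798$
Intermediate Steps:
$G{\left(U,M \right)} = 4 M + U \left(3 + M\right)$ ($G{\left(U,M \right)} = \left(M - -3\right) U + 4 M = \left(M + 3\right) U + 4 M = \left(3 + M\right) U + 4 M = U \left(3 + M\right) + 4 M = 4 M + U \left(3 + M\right)$)
$G{\left(5,3 \right)} s{\left(19,37 \right)} = \left(3 \cdot 5 + 4 \cdot 3 + 3 \cdot 5\right) 19 = \left(15 + 12 + 15\right) 19 = 42 \cdot 19 = 798$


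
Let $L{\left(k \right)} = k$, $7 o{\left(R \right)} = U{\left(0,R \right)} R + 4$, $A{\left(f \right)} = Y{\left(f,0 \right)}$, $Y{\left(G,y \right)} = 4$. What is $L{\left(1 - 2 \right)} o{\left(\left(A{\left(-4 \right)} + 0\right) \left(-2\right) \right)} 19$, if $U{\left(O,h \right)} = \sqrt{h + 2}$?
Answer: $- \frac{76}{7} + \frac{152 i \sqrt{6}}{7} \approx -10.857 + 53.189 i$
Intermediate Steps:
$U{\left(O,h \right)} = \sqrt{2 + h}$
$A{\left(f \right)} = 4$
$o{\left(R \right)} = \frac{4}{7} + \frac{R \sqrt{2 + R}}{7}$ ($o{\left(R \right)} = \frac{\sqrt{2 + R} R + 4}{7} = \frac{R \sqrt{2 + R} + 4}{7} = \frac{4 + R \sqrt{2 + R}}{7} = \frac{4}{7} + \frac{R \sqrt{2 + R}}{7}$)
$L{\left(1 - 2 \right)} o{\left(\left(A{\left(-4 \right)} + 0\right) \left(-2\right) \right)} 19 = \left(1 - 2\right) \left(\frac{4}{7} + \frac{\left(4 + 0\right) \left(-2\right) \sqrt{2 + \left(4 + 0\right) \left(-2\right)}}{7}\right) 19 = - (\frac{4}{7} + \frac{4 \left(-2\right) \sqrt{2 + 4 \left(-2\right)}}{7}) 19 = - (\frac{4}{7} + \frac{1}{7} \left(-8\right) \sqrt{2 - 8}) 19 = - (\frac{4}{7} + \frac{1}{7} \left(-8\right) \sqrt{-6}) 19 = - (\frac{4}{7} + \frac{1}{7} \left(-8\right) i \sqrt{6}) 19 = - (\frac{4}{7} - \frac{8 i \sqrt{6}}{7}) 19 = \left(- \frac{4}{7} + \frac{8 i \sqrt{6}}{7}\right) 19 = - \frac{76}{7} + \frac{152 i \sqrt{6}}{7}$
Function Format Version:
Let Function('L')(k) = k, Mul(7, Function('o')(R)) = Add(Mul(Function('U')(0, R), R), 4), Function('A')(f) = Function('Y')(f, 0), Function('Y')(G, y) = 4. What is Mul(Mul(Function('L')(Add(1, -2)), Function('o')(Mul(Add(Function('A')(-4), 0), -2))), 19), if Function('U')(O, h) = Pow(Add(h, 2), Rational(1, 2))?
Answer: Add(Rational(-76, 7), Mul(Rational(152, 7), I, Pow(6, Rational(1, 2)))) ≈ Add(-10.857, Mul(53.189, I))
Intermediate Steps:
Function('U')(O, h) = Pow(Add(2, h), Rational(1, 2))
Function('A')(f) = 4
Function('o')(R) = Add(Rational(4, 7), Mul(Rational(1, 7), R, Pow(Add(2, R), Rational(1, 2)))) (Function('o')(R) = Mul(Rational(1, 7), Add(Mul(Pow(Add(2, R), Rational(1, 2)), R), 4)) = Mul(Rational(1, 7), Add(Mul(R, Pow(Add(2, R), Rational(1, 2))), 4)) = Mul(Rational(1, 7), Add(4, Mul(R, Pow(Add(2, R), Rational(1, 2))))) = Add(Rational(4, 7), Mul(Rational(1, 7), R, Pow(Add(2, R), Rational(1, 2)))))
Mul(Mul(Function('L')(Add(1, -2)), Function('o')(Mul(Add(Function('A')(-4), 0), -2))), 19) = Mul(Mul(Add(1, -2), Add(Rational(4, 7), Mul(Rational(1, 7), Mul(Add(4, 0), -2), Pow(Add(2, Mul(Add(4, 0), -2)), Rational(1, 2))))), 19) = Mul(Mul(-1, Add(Rational(4, 7), Mul(Rational(1, 7), Mul(4, -2), Pow(Add(2, Mul(4, -2)), Rational(1, 2))))), 19) = Mul(Mul(-1, Add(Rational(4, 7), Mul(Rational(1, 7), -8, Pow(Add(2, -8), Rational(1, 2))))), 19) = Mul(Mul(-1, Add(Rational(4, 7), Mul(Rational(1, 7), -8, Pow(-6, Rational(1, 2))))), 19) = Mul(Mul(-1, Add(Rational(4, 7), Mul(Rational(1, 7), -8, Mul(I, Pow(6, Rational(1, 2)))))), 19) = Mul(Mul(-1, Add(Rational(4, 7), Mul(Rational(-8, 7), I, Pow(6, Rational(1, 2))))), 19) = Mul(Add(Rational(-4, 7), Mul(Rational(8, 7), I, Pow(6, Rational(1, 2)))), 19) = Add(Rational(-76, 7), Mul(Rational(152, 7), I, Pow(6, Rational(1, 2))))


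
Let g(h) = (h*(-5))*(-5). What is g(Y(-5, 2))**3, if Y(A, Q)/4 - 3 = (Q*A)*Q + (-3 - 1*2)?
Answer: -10648000000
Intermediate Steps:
Y(A, Q) = -8 + 4*A*Q**2 (Y(A, Q) = 12 + 4*((Q*A)*Q + (-3 - 1*2)) = 12 + 4*((A*Q)*Q + (-3 - 2)) = 12 + 4*(A*Q**2 - 5) = 12 + 4*(-5 + A*Q**2) = 12 + (-20 + 4*A*Q**2) = -8 + 4*A*Q**2)
g(h) = 25*h (g(h) = -5*h*(-5) = 25*h)
g(Y(-5, 2))**3 = (25*(-8 + 4*(-5)*2**2))**3 = (25*(-8 + 4*(-5)*4))**3 = (25*(-8 - 80))**3 = (25*(-88))**3 = (-2200)**3 = -10648000000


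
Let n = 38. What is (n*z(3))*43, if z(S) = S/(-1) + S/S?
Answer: -3268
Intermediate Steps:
z(S) = 1 - S (z(S) = S*(-1) + 1 = -S + 1 = 1 - S)
(n*z(3))*43 = (38*(1 - 1*3))*43 = (38*(1 - 3))*43 = (38*(-2))*43 = -76*43 = -3268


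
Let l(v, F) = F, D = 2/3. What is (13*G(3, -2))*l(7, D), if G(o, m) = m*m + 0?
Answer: 104/3 ≈ 34.667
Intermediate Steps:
D = ⅔ (D = 2*(⅓) = ⅔ ≈ 0.66667)
G(o, m) = m² (G(o, m) = m² + 0 = m²)
(13*G(3, -2))*l(7, D) = (13*(-2)²)*(⅔) = (13*4)*(⅔) = 52*(⅔) = 104/3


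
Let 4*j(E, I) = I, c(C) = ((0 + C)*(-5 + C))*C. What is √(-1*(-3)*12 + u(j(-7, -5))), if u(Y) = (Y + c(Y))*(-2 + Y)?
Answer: √18381/16 ≈ 8.4735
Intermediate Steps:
c(C) = C²*(-5 + C) (c(C) = (C*(-5 + C))*C = C²*(-5 + C))
j(E, I) = I/4
u(Y) = (-2 + Y)*(Y + Y²*(-5 + Y)) (u(Y) = (Y + Y²*(-5 + Y))*(-2 + Y) = (-2 + Y)*(Y + Y²*(-5 + Y)))
√(-1*(-3)*12 + u(j(-7, -5))) = √(-1*(-3)*12 + ((¼)*(-5))*(-2 + ((¼)*(-5))³ - 7*((¼)*(-5))² + 11*((¼)*(-5)))) = √(3*12 - 5*(-2 + (-5/4)³ - 7*(-5/4)² + 11*(-5/4))/4) = √(36 - 5*(-2 - 125/64 - 7*25/16 - 55/4)/4) = √(36 - 5*(-2 - 125/64 - 175/16 - 55/4)/4) = √(36 - 5/4*(-1833/64)) = √(36 + 9165/256) = √(18381/256) = √18381/16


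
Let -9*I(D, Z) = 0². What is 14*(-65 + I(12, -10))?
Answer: -910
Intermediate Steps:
I(D, Z) = 0 (I(D, Z) = -⅑*0² = -⅑*0 = 0)
14*(-65 + I(12, -10)) = 14*(-65 + 0) = 14*(-65) = -910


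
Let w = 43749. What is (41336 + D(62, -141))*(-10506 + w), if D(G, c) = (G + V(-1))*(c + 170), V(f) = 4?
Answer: 1437759750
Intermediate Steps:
D(G, c) = (4 + G)*(170 + c) (D(G, c) = (G + 4)*(c + 170) = (4 + G)*(170 + c))
(41336 + D(62, -141))*(-10506 + w) = (41336 + (680 + 4*(-141) + 170*62 + 62*(-141)))*(-10506 + 43749) = (41336 + (680 - 564 + 10540 - 8742))*33243 = (41336 + 1914)*33243 = 43250*33243 = 1437759750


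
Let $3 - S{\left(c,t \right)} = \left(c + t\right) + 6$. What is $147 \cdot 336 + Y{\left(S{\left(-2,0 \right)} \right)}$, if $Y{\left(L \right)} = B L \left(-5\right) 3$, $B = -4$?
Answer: $49332$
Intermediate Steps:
$S{\left(c,t \right)} = -3 - c - t$ ($S{\left(c,t \right)} = 3 - \left(\left(c + t\right) + 6\right) = 3 - \left(6 + c + t\right) = -3 - c - t$)
$Y{\left(L \right)} = 60 L$ ($Y{\left(L \right)} = - 4 L \left(-5\right) 3 = - 4 - 5 L 3 = - 4 \left(- 15 L\right) = 60 L$)
$147 \cdot 336 + Y{\left(S{\left(-2,0 \right)} \right)} = 147 \cdot 336 + 60 \left(-3 - -2 - 0\right) = 49392 + 60 \left(-3 + 2 + 0\right) = 49392 + 60 \left(-1\right) = 49392 - 60 = 49332$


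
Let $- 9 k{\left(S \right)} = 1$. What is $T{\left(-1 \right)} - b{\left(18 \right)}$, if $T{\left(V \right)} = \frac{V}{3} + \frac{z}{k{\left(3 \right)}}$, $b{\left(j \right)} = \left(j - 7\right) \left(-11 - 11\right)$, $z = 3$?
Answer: $\frac{644}{3} \approx 214.67$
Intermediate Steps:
$k{\left(S \right)} = - \frac{1}{9}$ ($k{\left(S \right)} = \left(- \frac{1}{9}\right) 1 = - \frac{1}{9}$)
$b{\left(j \right)} = 154 - 22 j$ ($b{\left(j \right)} = \left(-7 + j\right) \left(-22\right) = 154 - 22 j$)
$T{\left(V \right)} = -27 + \frac{V}{3}$ ($T{\left(V \right)} = \frac{V}{3} + \frac{3}{- \frac{1}{9}} = V \frac{1}{3} + 3 \left(-9\right) = \frac{V}{3} - 27 = -27 + \frac{V}{3}$)
$T{\left(-1 \right)} - b{\left(18 \right)} = \left(-27 + \frac{1}{3} \left(-1\right)\right) - \left(154 - 396\right) = \left(-27 - \frac{1}{3}\right) - \left(154 - 396\right) = - \frac{82}{3} - -242 = - \frac{82}{3} + 242 = \frac{644}{3}$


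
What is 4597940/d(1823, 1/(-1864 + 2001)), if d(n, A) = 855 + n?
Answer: 2298970/1339 ≈ 1716.9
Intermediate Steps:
4597940/d(1823, 1/(-1864 + 2001)) = 4597940/(855 + 1823) = 4597940/2678 = 4597940*(1/2678) = 2298970/1339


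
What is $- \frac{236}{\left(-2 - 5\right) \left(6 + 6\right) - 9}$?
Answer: $\frac{236}{93} \approx 2.5376$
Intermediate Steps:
$- \frac{236}{\left(-2 - 5\right) \left(6 + 6\right) - 9} = - \frac{236}{\left(-7\right) 12 - 9} = - \frac{236}{-84 - 9} = - \frac{236}{-93} = \left(-236\right) \left(- \frac{1}{93}\right) = \frac{236}{93}$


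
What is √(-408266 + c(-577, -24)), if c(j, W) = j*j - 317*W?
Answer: I*√67729 ≈ 260.25*I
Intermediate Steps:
c(j, W) = j² - 317*W
√(-408266 + c(-577, -24)) = √(-408266 + ((-577)² - 317*(-24))) = √(-408266 + (332929 + 7608)) = √(-408266 + 340537) = √(-67729) = I*√67729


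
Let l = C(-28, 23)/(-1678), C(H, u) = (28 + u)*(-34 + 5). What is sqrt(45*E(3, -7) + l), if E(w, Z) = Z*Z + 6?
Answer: sqrt(6971299662)/1678 ≈ 49.758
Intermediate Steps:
E(w, Z) = 6 + Z**2 (E(w, Z) = Z**2 + 6 = 6 + Z**2)
C(H, u) = -812 - 29*u (C(H, u) = (28 + u)*(-29) = -812 - 29*u)
l = 1479/1678 (l = (-812 - 29*23)/(-1678) = (-812 - 667)*(-1/1678) = -1479*(-1/1678) = 1479/1678 ≈ 0.88141)
sqrt(45*E(3, -7) + l) = sqrt(45*(6 + (-7)**2) + 1479/1678) = sqrt(45*(6 + 49) + 1479/1678) = sqrt(45*55 + 1479/1678) = sqrt(2475 + 1479/1678) = sqrt(4154529/1678) = sqrt(6971299662)/1678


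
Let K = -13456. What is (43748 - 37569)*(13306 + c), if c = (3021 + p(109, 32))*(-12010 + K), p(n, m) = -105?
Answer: -458763253450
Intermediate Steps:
c = -74258856 (c = (3021 - 105)*(-12010 - 13456) = 2916*(-25466) = -74258856)
(43748 - 37569)*(13306 + c) = (43748 - 37569)*(13306 - 74258856) = 6179*(-74245550) = -458763253450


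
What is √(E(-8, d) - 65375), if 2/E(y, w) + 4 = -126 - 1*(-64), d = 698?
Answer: 8*I*√1112397/33 ≈ 255.69*I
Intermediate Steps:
E(y, w) = -1/33 (E(y, w) = 2/(-4 + (-126 - 1*(-64))) = 2/(-4 + (-126 + 64)) = 2/(-4 - 62) = 2/(-66) = 2*(-1/66) = -1/33)
√(E(-8, d) - 65375) = √(-1/33 - 65375) = √(-2157376/33) = 8*I*√1112397/33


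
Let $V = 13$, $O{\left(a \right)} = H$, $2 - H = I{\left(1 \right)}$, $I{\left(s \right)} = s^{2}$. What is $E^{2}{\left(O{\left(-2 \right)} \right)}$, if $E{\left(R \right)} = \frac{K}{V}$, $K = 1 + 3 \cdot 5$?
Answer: $\frac{256}{169} \approx 1.5148$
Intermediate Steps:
$H = 1$ ($H = 2 - 1^{2} = 2 - 1 = 1$)
$O{\left(a \right)} = 1$
$K = 16$ ($K = 1 + 15 = 16$)
$E{\left(R \right)} = \frac{16}{13}$
$E^{2}{\left(O{\left(-2 \right)} \right)} = \left(\frac{16}{13}\right)^{2} = \frac{256}{169}$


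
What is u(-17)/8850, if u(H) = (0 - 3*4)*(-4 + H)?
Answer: 42/1475 ≈ 0.028475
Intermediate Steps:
u(H) = 48 - 12*H (u(H) = (0 - 12)*(-4 + H) = -12*(-4 + H) = 48 - 12*H)
u(-17)/8850 = (48 - 12*(-17))/8850 = (48 + 204)*(1/8850) = 252*(1/8850) = 42/1475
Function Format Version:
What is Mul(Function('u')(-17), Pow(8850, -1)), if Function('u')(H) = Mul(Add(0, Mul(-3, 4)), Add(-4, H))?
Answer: Rational(42, 1475) ≈ 0.028475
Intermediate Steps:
Function('u')(H) = Add(48, Mul(-12, H)) (Function('u')(H) = Mul(Add(0, -12), Add(-4, H)) = Mul(-12, Add(-4, H)) = Add(48, Mul(-12, H)))
Mul(Function('u')(-17), Pow(8850, -1)) = Mul(Add(48, Mul(-12, -17)), Pow(8850, -1)) = Mul(Add(48, 204), Rational(1, 8850)) = Mul(252, Rational(1, 8850)) = Rational(42, 1475)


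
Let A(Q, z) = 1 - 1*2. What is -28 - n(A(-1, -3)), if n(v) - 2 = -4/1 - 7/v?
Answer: -33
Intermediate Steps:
A(Q, z) = -1 (A(Q, z) = 1 - 2 = -1)
n(v) = -2 - 7/v (n(v) = 2 + (-4/1 - 7/v) = 2 + (-4*1 - 7/v) = 2 + (-4 - 7/v) = -2 - 7/v)
-28 - n(A(-1, -3)) = -28 - (-2 - 7/(-1)) = -28 - (-2 - 7*(-1)) = -28 - (-2 + 7) = -28 - 1*5 = -28 - 5 = -33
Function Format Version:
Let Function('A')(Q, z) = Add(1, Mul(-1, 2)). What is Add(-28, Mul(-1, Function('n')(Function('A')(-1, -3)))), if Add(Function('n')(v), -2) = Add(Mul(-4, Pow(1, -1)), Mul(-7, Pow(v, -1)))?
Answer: -33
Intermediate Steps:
Function('A')(Q, z) = -1 (Function('A')(Q, z) = Add(1, -2) = -1)
Function('n')(v) = Add(-2, Mul(-7, Pow(v, -1))) (Function('n')(v) = Add(2, Add(Mul(-4, Pow(1, -1)), Mul(-7, Pow(v, -1)))) = Add(2, Add(Mul(-4, 1), Mul(-7, Pow(v, -1)))) = Add(2, Add(-4, Mul(-7, Pow(v, -1)))) = Add(-2, Mul(-7, Pow(v, -1))))
Add(-28, Mul(-1, Function('n')(Function('A')(-1, -3)))) = Add(-28, Mul(-1, Add(-2, Mul(-7, Pow(-1, -1))))) = Add(-28, Mul(-1, Add(-2, Mul(-7, -1)))) = Add(-28, Mul(-1, Add(-2, 7))) = Add(-28, Mul(-1, 5)) = Add(-28, -5) = -33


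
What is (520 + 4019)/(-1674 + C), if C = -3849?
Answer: -1513/1841 ≈ -0.82184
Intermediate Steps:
(520 + 4019)/(-1674 + C) = (520 + 4019)/(-1674 - 3849) = 4539/(-5523) = 4539*(-1/5523) = -1513/1841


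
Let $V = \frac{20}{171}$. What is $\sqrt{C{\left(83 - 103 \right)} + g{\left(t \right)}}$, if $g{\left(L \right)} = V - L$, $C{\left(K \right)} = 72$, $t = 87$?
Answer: $\frac{i \sqrt{48355}}{57} \approx 3.8579 i$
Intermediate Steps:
$V = \frac{20}{171}$ ($V = 20 \cdot \frac{1}{171} = \frac{20}{171} \approx 0.11696$)
$g{\left(L \right)} = \frac{20}{171} - L$
$\sqrt{C{\left(83 - 103 \right)} + g{\left(t \right)}} = \sqrt{72 + \left(\frac{20}{171} - 87\right)} = \sqrt{72 - \frac{14857}{171}} = \sqrt{- \frac{2545}{171}} = \frac{i \sqrt{48355}}{57}$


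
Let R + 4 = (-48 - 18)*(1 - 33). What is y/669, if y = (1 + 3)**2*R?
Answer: 33728/669 ≈ 50.416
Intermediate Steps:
R = 2108 (R = -4 + (-48 - 18)*(1 - 33) = -4 - 66*(-32) = -4 + 2112 = 2108)
y = 33728 (y = (1 + 3)**2*2108 = 4**2*2108 = 16*2108 = 33728)
y/669 = 33728/669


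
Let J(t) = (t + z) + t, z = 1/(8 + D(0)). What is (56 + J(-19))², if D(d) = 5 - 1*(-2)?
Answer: 73441/225 ≈ 326.40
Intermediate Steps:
D(d) = 7 (D(d) = 5 + 2 = 7)
z = 1/15 (z = 1/(8 + 7) = 1/15 ≈ 0.066667)
J(t) = 1/15 + 2*t (J(t) = (t + 1/15) + t = (1/15 + t) + t = 1/15 + 2*t)
(56 + J(-19))² = (56 + (1/15 + 2*(-19)))² = (56 + (1/15 - 38))² = (56 - 569/15)² = (271/15)² = 73441/225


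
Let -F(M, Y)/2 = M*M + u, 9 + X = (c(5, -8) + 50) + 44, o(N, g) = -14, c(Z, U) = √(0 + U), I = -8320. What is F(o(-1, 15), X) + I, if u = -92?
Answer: -8528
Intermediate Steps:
c(Z, U) = √U
X = 85 + 2*I*√2 (X = -9 + ((√(-8) + 50) + 44) = -9 + ((2*I*√2 + 50) + 44) = -9 + ((50 + 2*I*√2) + 44) = -9 + (94 + 2*I*√2) = 85 + 2*I*√2 ≈ 85.0 + 2.8284*I)
F(M, Y) = 184 - 2*M² (F(M, Y) = -2*(M*M - 92) = -2*(M² - 92) = -2*(-92 + M²) = 184 - 2*M²)
F(o(-1, 15), X) + I = (184 - 2*(-14)²) - 8320 = (184 - 2*196) - 8320 = (184 - 392) - 8320 = -208 - 8320 = -8528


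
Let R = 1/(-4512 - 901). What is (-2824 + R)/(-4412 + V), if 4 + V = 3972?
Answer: 15286313/2403372 ≈ 6.3604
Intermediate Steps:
V = 3968 (V = -4 + 3972 = 3968)
R = -1/5413 (R = 1/(-5413) = -1/5413 ≈ -0.00018474)
(-2824 + R)/(-4412 + V) = (-2824 - 1/5413)/(-4412 + 3968) = -15286313/5413/(-444) = -15286313/5413*(-1/444) = 15286313/2403372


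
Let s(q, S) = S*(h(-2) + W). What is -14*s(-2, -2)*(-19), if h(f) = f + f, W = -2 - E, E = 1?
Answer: 3724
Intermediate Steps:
W = -3 (W = -2 - 1*1 = -2 - 1 = -3)
h(f) = 2*f
s(q, S) = -7*S (s(q, S) = S*(2*(-2) - 3) = S*(-4 - 3) = S*(-7) = -7*S)
-14*s(-2, -2)*(-19) = -(-98)*(-2)*(-19) = -14*14*(-19) = -196*(-19) = 3724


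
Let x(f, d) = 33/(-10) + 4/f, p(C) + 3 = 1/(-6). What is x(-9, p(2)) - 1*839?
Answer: -75847/90 ≈ -842.74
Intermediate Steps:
p(C) = -19/6 (p(C) = -3 + 1/(-6) = -3 - 1/6 = -19/6)
x(f, d) = -33/10 + 4/f (x(f, d) = 33*(-1/10) + 4/f = -33/10 + 4/f)
x(-9, p(2)) - 1*839 = (-33/10 + 4/(-9)) - 1*839 = (-33/10 + 4*(-1/9)) - 839 = (-33/10 - 4/9) - 839 = -337/90 - 839 = -75847/90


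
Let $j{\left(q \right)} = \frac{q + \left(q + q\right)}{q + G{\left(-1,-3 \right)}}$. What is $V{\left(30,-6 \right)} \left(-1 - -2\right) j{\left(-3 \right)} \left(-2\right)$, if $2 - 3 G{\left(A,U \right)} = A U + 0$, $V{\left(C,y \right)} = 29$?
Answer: $- \frac{783}{5} \approx -156.6$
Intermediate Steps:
$G{\left(A,U \right)} = \frac{2}{3} - \frac{A U}{3}$ ($G{\left(A,U \right)} = \frac{2}{3} - \frac{A U + 0}{3} = \frac{2}{3} - \frac{A U}{3}$)
$j{\left(q \right)} = \frac{3 q}{- \frac{1}{3} + q}$ ($j{\left(q \right)} = \frac{q + \left(q + q\right)}{q + \left(\frac{2}{3} - \left(- \frac{1}{3}\right) \left(-3\right)\right)} = \frac{q + 2 q}{q + \left(\frac{2}{3} - 1\right)} = \frac{3 q}{q - \frac{1}{3}} = \frac{3 q}{- \frac{1}{3} + q}$)
$V{\left(30,-6 \right)} \left(-1 - -2\right) j{\left(-3 \right)} \left(-2\right) = 29 \left(-1 - -2\right) 9 \left(-3\right) \frac{1}{-1 + 3 \left(-3\right)} \left(-2\right) = 29 \left(-1 + 2\right) 9 \left(-3\right) \frac{1}{-1 - 9} \left(-2\right) = 29 \cdot 1 \cdot 9 \left(-3\right) \frac{1}{-10} \left(-2\right) = 29 \cdot 1 \cdot 9 \left(-3\right) \left(- \frac{1}{10}\right) \left(-2\right) = 29 \cdot 1 \cdot \frac{27}{10} \left(-2\right) = 29 \cdot \frac{27}{10} \left(-2\right) = 29 \left(- \frac{27}{5}\right) = - \frac{783}{5}$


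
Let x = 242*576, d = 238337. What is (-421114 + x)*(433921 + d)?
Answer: -189389868276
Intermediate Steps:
x = 139392
(-421114 + x)*(433921 + d) = (-421114 + 139392)*(433921 + 238337) = -281722*672258 = -189389868276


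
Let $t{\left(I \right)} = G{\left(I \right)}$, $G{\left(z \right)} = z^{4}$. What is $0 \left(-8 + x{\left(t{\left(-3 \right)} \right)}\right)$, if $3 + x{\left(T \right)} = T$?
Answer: $0$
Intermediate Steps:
$t{\left(I \right)} = I^{4}$
$x{\left(T \right)} = -3 + T$
$0 \left(-8 + x{\left(t{\left(-3 \right)} \right)}\right) = 0 \left(-8 - \left(3 - \left(-3\right)^{4}\right)\right) = 0 \left(-8 + \left(-3 + 81\right)\right) = 0 \left(-8 + 78\right) = 0 \cdot 70 = 0$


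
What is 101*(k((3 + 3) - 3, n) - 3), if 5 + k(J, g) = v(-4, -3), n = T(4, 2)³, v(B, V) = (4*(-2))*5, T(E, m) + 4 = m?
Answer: -4848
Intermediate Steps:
T(E, m) = -4 + m
v(B, V) = -40 (v(B, V) = -8*5 = -40)
n = -8 (n = (-4 + 2)³ = (-2)³ = -8)
k(J, g) = -45 (k(J, g) = -5 - 40 = -45)
101*(k((3 + 3) - 3, n) - 3) = 101*(-45 - 3) = 101*(-48) = -4848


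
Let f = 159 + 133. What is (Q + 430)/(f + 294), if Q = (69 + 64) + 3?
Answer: 283/293 ≈ 0.96587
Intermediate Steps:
f = 292
Q = 136 (Q = 133 + 3 = 136)
(Q + 430)/(f + 294) = (136 + 430)/(292 + 294) = 566/586 = (1/586)*566 = 283/293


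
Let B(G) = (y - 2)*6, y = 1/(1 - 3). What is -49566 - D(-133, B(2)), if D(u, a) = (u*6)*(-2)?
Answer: -51162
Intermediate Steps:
y = -1/2 (y = 1/(-2) = -1/2 ≈ -0.50000)
B(G) = -15 (B(G) = (-1/2 - 2)*6 = -5/2*6 = -15)
D(u, a) = -12*u (D(u, a) = (6*u)*(-2) = -12*u)
-49566 - D(-133, B(2)) = -49566 - (-12)*(-133) = -49566 - 1*1596 = -49566 - 1596 = -51162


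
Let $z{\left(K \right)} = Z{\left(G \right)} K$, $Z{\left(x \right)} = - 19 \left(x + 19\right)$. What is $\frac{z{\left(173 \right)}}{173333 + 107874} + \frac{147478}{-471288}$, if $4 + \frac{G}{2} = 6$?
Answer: $- \frac{38550845017}{66264742308} \approx -0.58177$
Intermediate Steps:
$G = 4$ ($G = -8 + 2 \cdot 6 = -8 + 12 = 4$)
$Z{\left(x \right)} = -361 - 19 x$ ($Z{\left(x \right)} = - 19 \left(19 + x\right) = -361 - 19 x$)
$z{\left(K \right)} = - 437 K$ ($z{\left(K \right)} = \left(-361 - 76\right) K = - 437 K$)
$\frac{z{\left(173 \right)}}{173333 + 107874} + \frac{147478}{-471288} = \frac{\left(-437\right) 173}{173333 + 107874} + \frac{147478}{-471288} = - \frac{75601}{281207} + 147478 \left(- \frac{1}{471288}\right) = \left(-75601\right) \frac{1}{281207} - \frac{73739}{235644} = - \frac{75601}{281207} - \frac{73739}{235644} = - \frac{38550845017}{66264742308}$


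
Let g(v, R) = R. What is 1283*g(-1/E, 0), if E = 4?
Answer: 0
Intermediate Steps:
1283*g(-1/E, 0) = 1283*0 = 0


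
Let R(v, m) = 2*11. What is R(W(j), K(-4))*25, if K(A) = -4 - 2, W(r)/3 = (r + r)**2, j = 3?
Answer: 550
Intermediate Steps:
W(r) = 12*r**2 (W(r) = 3*(r + r)**2 = 3*(2*r)**2 = 3*(4*r**2) = 12*r**2)
K(A) = -6
R(v, m) = 22
R(W(j), K(-4))*25 = 22*25 = 550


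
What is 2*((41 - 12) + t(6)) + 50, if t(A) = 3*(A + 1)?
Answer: 150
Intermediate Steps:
t(A) = 3 + 3*A (t(A) = 3*(1 + A) = 3 + 3*A)
2*((41 - 12) + t(6)) + 50 = 2*((41 - 12) + (3 + 3*6)) + 50 = 2*(29 + (3 + 18)) + 50 = 2*(29 + 21) + 50 = 2*50 + 50 = 100 + 50 = 150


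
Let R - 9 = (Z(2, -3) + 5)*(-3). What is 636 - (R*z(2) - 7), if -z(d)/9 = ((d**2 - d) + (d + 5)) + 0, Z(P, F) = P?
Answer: -329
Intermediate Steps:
R = -12 (R = 9 + (2 + 5)*(-3) = 9 + 7*(-3) = 9 - 21 = -12)
z(d) = -45 - 9*d**2 (z(d) = -9*(((d**2 - d) + (d + 5)) + 0) = -9*(((d**2 - d) + (5 + d)) + 0) = -9*((5 + d**2) + 0) = -9*(5 + d**2) = -45 - 9*d**2)
636 - (R*z(2) - 7) = 636 - (-12*(-45 - 9*2**2) - 7) = 636 - (-12*(-45 - 9*4) - 7) = 636 - (-12*(-45 - 36) - 7) = 636 - (-12*(-81) - 7) = 636 - (972 - 7) = 636 - 1*965 = 636 - 965 = -329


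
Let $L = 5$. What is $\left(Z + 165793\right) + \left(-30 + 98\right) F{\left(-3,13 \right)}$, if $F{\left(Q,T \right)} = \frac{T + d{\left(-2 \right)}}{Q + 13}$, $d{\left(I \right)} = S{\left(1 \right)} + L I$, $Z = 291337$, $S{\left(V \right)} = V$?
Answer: $\frac{2285786}{5} \approx 4.5716 \cdot 10^{5}$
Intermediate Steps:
$d{\left(I \right)} = 1 + 5 I$
$F{\left(Q,T \right)} = \frac{-9 + T}{13 + Q}$ ($F{\left(Q,T \right)} = \frac{T + \left(1 + 5 \left(-2\right)\right)}{Q + 13} = \frac{T + \left(1 - 10\right)}{13 + Q} = \frac{T - 9}{13 + Q} = \frac{-9 + T}{13 + Q}$)
$\left(Z + 165793\right) + \left(-30 + 98\right) F{\left(-3,13 \right)} = \left(291337 + 165793\right) + \left(-30 + 98\right) \frac{-9 + 13}{13 - 3} = 457130 + 68 \cdot \frac{1}{10} \cdot 4 = 457130 + 68 \cdot \frac{2}{5} = 457130 + \frac{136}{5} = \frac{2285786}{5}$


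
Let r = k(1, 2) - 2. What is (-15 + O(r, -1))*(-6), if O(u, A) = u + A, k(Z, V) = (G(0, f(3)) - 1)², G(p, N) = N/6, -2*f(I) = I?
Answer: 789/8 ≈ 98.625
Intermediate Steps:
f(I) = -I/2
G(p, N) = N/6 (G(p, N) = N*(⅙) = N/6)
k(Z, V) = 25/16 (k(Z, V) = ((-½*3)/6 - 1)² = ((⅙)*(-3/2) - 1)² = (-¼ - 1)² = (-5/4)² = 25/16)
r = -7/16 (r = 25/16 - 2 = -7/16 ≈ -0.43750)
O(u, A) = A + u
(-15 + O(r, -1))*(-6) = (-15 + (-1 - 7/16))*(-6) = (-15 - 23/16)*(-6) = -263/16*(-6) = 789/8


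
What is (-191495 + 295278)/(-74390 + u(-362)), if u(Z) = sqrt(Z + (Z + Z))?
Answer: -3860208685/2766936593 - 103783*I*sqrt(1086)/5533873186 ≈ -1.3951 - 0.00061803*I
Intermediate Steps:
u(Z) = sqrt(3)*sqrt(Z) (u(Z) = sqrt(Z + 2*Z) = sqrt(3*Z) = sqrt(3)*sqrt(Z))
(-191495 + 295278)/(-74390 + u(-362)) = (-191495 + 295278)/(-74390 + sqrt(3)*sqrt(-362)) = 103783/(-74390 + sqrt(3)*(I*sqrt(362))) = 103783/(-74390 + I*sqrt(1086))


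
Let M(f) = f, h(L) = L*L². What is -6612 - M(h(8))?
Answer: -7124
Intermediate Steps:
h(L) = L³
-6612 - M(h(8)) = -6612 - 1*8³ = -6612 - 1*512 = -6612 - 512 = -7124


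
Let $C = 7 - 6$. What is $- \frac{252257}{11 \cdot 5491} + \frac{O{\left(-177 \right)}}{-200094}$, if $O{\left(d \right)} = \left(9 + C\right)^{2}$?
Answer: $- \frac{25240576129}{6042938847} \approx -4.1769$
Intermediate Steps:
$C = 1$
$O{\left(d \right)} = 100$ ($O{\left(d \right)} = \left(9 + 1\right)^{2} = 10^{2} = 100$)
$- \frac{252257}{11 \cdot 5491} + \frac{O{\left(-177 \right)}}{-200094} = - \frac{252257}{11 \cdot 5491} + \frac{100}{-200094} = - \frac{252257}{60401} + 100 \left(- \frac{1}{200094}\right) = \left(-252257\right) \frac{1}{60401} - \frac{50}{100047} = - \frac{252257}{60401} - \frac{50}{100047} = - \frac{25240576129}{6042938847}$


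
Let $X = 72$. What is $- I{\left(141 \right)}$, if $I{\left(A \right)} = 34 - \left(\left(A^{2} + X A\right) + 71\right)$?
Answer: $30070$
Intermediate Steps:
$I{\left(A \right)} = -37 - A^{2} - 72 A$ ($I{\left(A \right)} = 34 - \left(\left(A^{2} + 72 A\right) + 71\right) = 34 - \left(71 + A^{2} + 72 A\right) = -37 - A^{2} - 72 A$)
$- I{\left(141 \right)} = - (-37 - 141^{2} - 10152) = - (-37 - 19881 - 10152) = \left(-1\right) \left(-30070\right) = 30070$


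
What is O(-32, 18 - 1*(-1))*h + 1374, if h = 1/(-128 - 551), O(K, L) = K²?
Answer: 931922/679 ≈ 1372.5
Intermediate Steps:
h = -1/679 (h = 1/(-679) = -1/679 ≈ -0.0014728)
O(-32, 18 - 1*(-1))*h + 1374 = (-32)²*(-1/679) + 1374 = 1024*(-1/679) + 1374 = -1024/679 + 1374 = 931922/679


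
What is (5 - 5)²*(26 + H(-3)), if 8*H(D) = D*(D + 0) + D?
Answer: 0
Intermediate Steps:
H(D) = D/8 + D²/8 (H(D) = (D*(D + 0) + D)/8 = (D*D + D)/8 = (D² + D)/8 = (D + D²)/8 = D/8 + D²/8)
(5 - 5)²*(26 + H(-3)) = (5 - 5)²*(26 + (⅛)*(-3)*(1 - 3)) = 0²*(26 + (⅛)*(-3)*(-2)) = 0*(26 + ¾) = 0*(107/4) = 0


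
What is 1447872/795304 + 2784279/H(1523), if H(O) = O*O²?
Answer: 639628593972555/351190605454471 ≈ 1.8213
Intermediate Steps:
H(O) = O³
1447872/795304 + 2784279/H(1523) = 1447872/795304 + 2784279/(1523³) = 1447872*(1/795304) + 2784279/3532642667 = 180984/99413 + 2784279*(1/3532642667) = 180984/99413 + 2784279/3532642667 = 639628593972555/351190605454471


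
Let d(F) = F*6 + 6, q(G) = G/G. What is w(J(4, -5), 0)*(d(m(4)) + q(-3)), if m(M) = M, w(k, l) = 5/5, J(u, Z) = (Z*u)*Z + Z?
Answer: 31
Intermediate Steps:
J(u, Z) = Z + u*Z**2 (J(u, Z) = u*Z**2 + Z = Z + u*Z**2)
q(G) = 1
w(k, l) = 1 (w(k, l) = 5*(1/5) = 1)
d(F) = 6 + 6*F (d(F) = 6*F + 6 = 6 + 6*F)
w(J(4, -5), 0)*(d(m(4)) + q(-3)) = 1*((6 + 6*4) + 1) = 1*((6 + 24) + 1) = 1*(30 + 1) = 1*31 = 31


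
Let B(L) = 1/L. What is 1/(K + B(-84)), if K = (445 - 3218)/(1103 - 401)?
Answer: -9828/38939 ≈ -0.25239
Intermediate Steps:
K = -2773/702 ≈ -3.9501
1/(K + B(-84)) = 1/(-2773/702 + 1/(-84)) = 1/(-2773/702 - 1/84) = 1/(-38939/9828) = -9828/38939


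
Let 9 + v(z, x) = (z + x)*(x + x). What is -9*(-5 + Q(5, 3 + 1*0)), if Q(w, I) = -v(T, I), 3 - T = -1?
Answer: 342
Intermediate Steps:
T = 4 (T = 3 - 1*(-1) = 3 + 1 = 4)
v(z, x) = -9 + 2*x*(x + z) (v(z, x) = -9 + (z + x)*(x + x) = -9 + (x + z)*(2*x) = -9 + 2*x*(x + z))
Q(w, I) = 9 - 8*I - 2*I**2 (Q(w, I) = -(-9 + 2*I**2 + 2*I*4) = -(-9 + 2*I**2 + 8*I) = 9 - 8*I - 2*I**2)
-9*(-5 + Q(5, 3 + 1*0)) = -9*(-5 + (9 - 8*(3 + 1*0) - 2*(3 + 1*0)**2)) = -9*(-5 + (9 - 8*(3 + 0) - 2*(3 + 0)**2)) = -9*(-5 + (9 - 8*3 - 2*3**2)) = -9*(-5 + (9 - 24 - 2*9)) = -9*(-5 + (9 - 24 - 18)) = -9*(-5 - 33) = -9*(-38) = 342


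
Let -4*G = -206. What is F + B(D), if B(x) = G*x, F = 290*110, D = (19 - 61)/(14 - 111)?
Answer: 3096463/97 ≈ 31922.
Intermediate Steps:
G = 103/2 (G = -¼*(-206) = 103/2 ≈ 51.500)
D = 42/97 (D = -42/(-97) = -42*(-1/97) = 42/97 ≈ 0.43299)
F = 31900
B(x) = 103*x/2
F + B(D) = 31900 + (103/2)*(42/97) = 31900 + 2163/97 = 3096463/97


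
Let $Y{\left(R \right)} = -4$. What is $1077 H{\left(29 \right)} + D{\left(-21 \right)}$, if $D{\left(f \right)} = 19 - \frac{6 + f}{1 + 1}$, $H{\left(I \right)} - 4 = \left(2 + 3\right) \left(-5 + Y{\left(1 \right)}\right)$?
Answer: $- \frac{88261}{2} \approx -44131.0$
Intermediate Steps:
$H{\left(I \right)} = -41$ ($H{\left(I \right)} = 4 + \left(2 + 3\right) \left(-5 - 4\right) = 4 + 5 \left(-9\right) = 4 - 45 = -41$)
$D{\left(f \right)} = 16 - \frac{f}{2}$ ($D{\left(f \right)} = 19 - \frac{6 + f}{2} = 19 - \left(6 + f\right) \frac{1}{2} = 19 - \left(3 + \frac{f}{2}\right) = 16 - \frac{f}{2}$)
$1077 H{\left(29 \right)} + D{\left(-21 \right)} = 1077 \left(-41\right) + \left(16 - - \frac{21}{2}\right) = -44157 + \left(16 + \frac{21}{2}\right) = -44157 + \frac{53}{2} = - \frac{88261}{2}$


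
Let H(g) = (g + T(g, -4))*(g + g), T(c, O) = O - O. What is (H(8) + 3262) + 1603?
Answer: 4993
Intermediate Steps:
T(c, O) = 0
H(g) = 2*g² (H(g) = (g + 0)*(g + g) = g*(2*g) = 2*g²)
(H(8) + 3262) + 1603 = (2*8² + 3262) + 1603 = (2*64 + 3262) + 1603 = (128 + 3262) + 1603 = 3390 + 1603 = 4993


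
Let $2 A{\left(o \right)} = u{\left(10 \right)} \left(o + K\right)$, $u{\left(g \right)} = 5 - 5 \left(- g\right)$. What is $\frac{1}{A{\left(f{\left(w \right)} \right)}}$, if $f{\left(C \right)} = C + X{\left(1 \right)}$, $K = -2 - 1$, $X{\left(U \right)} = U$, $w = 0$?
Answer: $- \frac{1}{55} \approx -0.018182$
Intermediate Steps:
$u{\left(g \right)} = 5 + 5 g$
$K = -3$ ($K = -2 - 1 = -3$)
$f{\left(C \right)} = 1 + C$ ($f{\left(C \right)} = C + 1 = 1 + C$)
$A{\left(o \right)} = - \frac{165}{2} + \frac{55 o}{2}$ ($A{\left(o \right)} = \frac{\left(5 + 5 \cdot 10\right) \left(o - 3\right)}{2} = \frac{\left(5 + 50\right) \left(-3 + o\right)}{2} = \frac{55 \left(-3 + o\right)}{2} = \frac{-165 + 55 o}{2} = - \frac{165}{2} + \frac{55 o}{2}$)
$\frac{1}{A{\left(f{\left(w \right)} \right)}} = \frac{1}{- \frac{165}{2} + \frac{55 \left(1 + 0\right)}{2}} = \frac{1}{- \frac{165}{2} + \frac{55}{2} \cdot 1} = \frac{1}{- \frac{165}{2} + \frac{55}{2}} = \frac{1}{-55} = - \frac{1}{55}$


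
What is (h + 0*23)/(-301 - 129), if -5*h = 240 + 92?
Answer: 166/1075 ≈ 0.15442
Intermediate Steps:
h = -332/5 (h = -(240 + 92)/5 = -1/5*332 = -332/5 ≈ -66.400)
(h + 0*23)/(-301 - 129) = (-332/5 + 0*23)/(-301 - 129) = (-332/5 + 0)/(-430) = -332/5*(-1/430) = 166/1075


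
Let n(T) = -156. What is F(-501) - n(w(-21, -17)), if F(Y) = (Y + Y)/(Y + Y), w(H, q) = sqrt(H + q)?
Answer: 157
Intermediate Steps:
F(Y) = 1 (F(Y) = (2*Y)/((2*Y)) = (2*Y)*(1/(2*Y)) = 1)
F(-501) - n(w(-21, -17)) = 1 - 1*(-156) = 1 + 156 = 157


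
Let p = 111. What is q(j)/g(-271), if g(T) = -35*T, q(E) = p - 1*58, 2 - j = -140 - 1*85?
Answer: 53/9485 ≈ 0.0055878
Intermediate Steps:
j = 227 (j = 2 - (-140 - 1*85) = 2 - (-140 - 85) = 2 - 1*(-225) = 2 + 225 = 227)
q(E) = 53 (q(E) = 111 - 1*58 = 111 - 58 = 53)
q(j)/g(-271) = 53/((-35*(-271))) = 53/9485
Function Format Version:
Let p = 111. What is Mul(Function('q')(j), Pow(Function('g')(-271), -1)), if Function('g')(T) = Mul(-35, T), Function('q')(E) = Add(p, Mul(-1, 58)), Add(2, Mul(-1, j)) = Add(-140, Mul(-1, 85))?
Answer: Rational(53, 9485) ≈ 0.0055878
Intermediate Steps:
j = 227 (j = Add(2, Mul(-1, Add(-140, Mul(-1, 85)))) = Add(2, Mul(-1, Add(-140, -85))) = Add(2, Mul(-1, -225)) = Add(2, 225) = 227)
Function('q')(E) = 53 (Function('q')(E) = Add(111, Mul(-1, 58)) = Add(111, -58) = 53)
Mul(Function('q')(j), Pow(Function('g')(-271), -1)) = Mul(53, Pow(Mul(-35, -271), -1)) = Mul(53, Pow(9485, -1)) = Mul(53, Rational(1, 9485)) = Rational(53, 9485)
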